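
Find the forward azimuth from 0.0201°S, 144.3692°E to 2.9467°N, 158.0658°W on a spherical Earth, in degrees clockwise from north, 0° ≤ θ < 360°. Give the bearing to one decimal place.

Δλ = -158.0658 − 144.3692 = -302.4350°; wrapped into (−180°, 180°]: 57.5650°.
θ = atan2( sin Δλ · cos φ₂ , cos φ₁ · sin φ₂ − sin φ₁ · cos φ₂ · cos Δλ )
  = atan2(0.84288, 0.05159) = 86.497° → normalised to [0°, 360°): 86.497°.

86.5°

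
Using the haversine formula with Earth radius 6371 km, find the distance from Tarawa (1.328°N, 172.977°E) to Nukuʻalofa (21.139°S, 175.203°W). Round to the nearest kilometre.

Δλ = -175.203 − 172.977 = -348.180°; wrapped into (−180°, 180°]: 11.820°.
Δφ = -21.139 − 1.328 = -22.467°.
a = sin²(Δφ/2) + cos φ₁ · cos φ₂ · sin²(Δλ/2) = 0.047836.
c = 2·atan2(√a, √(1−a)) = 0.44099 rad → d = 6371·c ≈ 2809.57 km.

2810 km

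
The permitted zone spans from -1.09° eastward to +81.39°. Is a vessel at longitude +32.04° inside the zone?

Yes

Band width going east from -1.09° to +81.39°: ((81.39 − -1.09) mod 360) = 82.48°.
Offset of +32.04° east of the west edge: ((32.04 − -1.09) mod 360) = 33.13°.
33.13° ≤ 82.48° ⇒ inside.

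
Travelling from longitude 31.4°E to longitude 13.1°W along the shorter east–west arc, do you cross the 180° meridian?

Signed shortest Δλ = ((-13.1 − 31.4 + 180) mod 360) − 180 = -44.5°.
Going west by 44.5° from +31.4° reaches -13.1° without touching 180°.

No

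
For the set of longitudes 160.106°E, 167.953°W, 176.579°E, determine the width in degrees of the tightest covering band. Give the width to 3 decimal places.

Sort the longitudes: -167.953°, +160.106°, +176.579°.
Eastward gaps between consecutive values (wrapping around): 328.059°, 16.473°, 15.468°.
Largest gap = 328.059° ⇒ minimal covering band is its complement: 360° − 328.059° = 31.941°.
Band runs from +160.106° eastward to -167.953°, crossing the antimeridian.

31.941°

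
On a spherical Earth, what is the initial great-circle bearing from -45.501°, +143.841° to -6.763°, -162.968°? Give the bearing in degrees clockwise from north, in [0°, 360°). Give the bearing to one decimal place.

66.7°

Δλ = -162.968 − 143.841 = -306.809°; wrapped into (−180°, 180°]: 53.191°.
θ = atan2( sin Δλ · cos φ₂ , cos φ₁ · sin φ₂ − sin φ₁ · cos φ₂ · cos Δλ )
  = atan2(0.79507, 0.34184) = 66.735° → normalised to [0°, 360°): 66.735°.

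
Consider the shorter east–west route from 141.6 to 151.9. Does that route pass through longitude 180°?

Signed shortest Δλ = ((151.9 − 141.6 + 180) mod 360) − 180 = 10.3°.
Going east by 10.3° from +141.6° reaches +151.9° without touching 180°.

No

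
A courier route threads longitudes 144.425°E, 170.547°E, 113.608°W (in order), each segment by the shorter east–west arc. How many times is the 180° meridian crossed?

Leg 1: +144.425° → +170.547°, shortest Δλ = 26.122° (east) — does not cross 180°.
Leg 2: +170.547° → -113.608°, shortest Δλ = 75.845° (east) — crosses 180°.
Total crossings: 1.

1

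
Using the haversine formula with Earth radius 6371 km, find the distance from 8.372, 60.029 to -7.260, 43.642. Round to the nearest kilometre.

Δλ = 43.642 − 60.029 = -16.387°.
Δφ = -7.260 − 8.372 = -15.632°.
a = sin²(Δφ/2) + cos φ₁ · cos φ₂ · sin²(Δλ/2) = 0.038427.
c = 2·atan2(√a, √(1−a)) = 0.39461 rad → d = 6371·c ≈ 2514.08 km.

2514 km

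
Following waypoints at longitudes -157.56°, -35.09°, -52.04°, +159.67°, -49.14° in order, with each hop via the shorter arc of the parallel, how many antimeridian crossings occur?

2

Leg 1: -157.56° → -35.09°, shortest Δλ = 122.47° (east) — does not cross 180°.
Leg 2: -35.09° → -52.04°, shortest Δλ = -16.95° (west) — does not cross 180°.
Leg 3: -52.04° → +159.67°, shortest Δλ = -148.29° (west) — crosses 180°.
Leg 4: +159.67° → -49.14°, shortest Δλ = 151.19° (east) — crosses 180°.
Total crossings: 2.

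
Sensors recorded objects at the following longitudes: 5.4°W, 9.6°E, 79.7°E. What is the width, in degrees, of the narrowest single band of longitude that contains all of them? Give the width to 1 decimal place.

Sort the longitudes: -5.4°, +9.6°, +79.7°.
Eastward gaps between consecutive values (wrapping around): 15.0°, 70.1°, 274.9°.
Largest gap = 274.9° ⇒ minimal covering band is its complement: 360° − 274.9° = 85.1°.
Band runs from -5.4° eastward to +79.7°.

85.1°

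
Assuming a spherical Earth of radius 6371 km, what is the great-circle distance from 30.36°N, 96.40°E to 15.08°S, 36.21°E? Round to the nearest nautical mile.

4418 nmi

Δλ = 36.21 − 96.40 = -60.19°.
Δφ = -15.08 − 30.36 = -45.44°.
a = sin²(Δφ/2) + cos φ₁ · cos φ₂ · sin²(Δλ/2) = 0.358658.
c = 2·atan2(√a, √(1−a)) = 1.28420 rad → d = 6371·c ≈ 8181.67 km ≈ 4417.75 nmi.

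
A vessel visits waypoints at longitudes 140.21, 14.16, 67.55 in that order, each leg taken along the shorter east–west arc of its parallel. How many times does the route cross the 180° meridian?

0

Leg 1: +140.21° → +14.16°, shortest Δλ = -126.05° (west) — does not cross 180°.
Leg 2: +14.16° → +67.55°, shortest Δλ = 53.39° (east) — does not cross 180°.
Total crossings: 0.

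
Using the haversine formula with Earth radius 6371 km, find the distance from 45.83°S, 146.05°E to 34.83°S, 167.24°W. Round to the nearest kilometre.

4080 km

Δλ = -167.24 − 146.05 = -313.29°; wrapped into (−180°, 180°]: 46.71°.
Δφ = -34.83 − -45.83 = 11.00°.
a = sin²(Δφ/2) + cos φ₁ · cos φ₂ · sin²(Δλ/2) = 0.099072.
c = 2·atan2(√a, √(1−a)) = 0.64040 rad → d = 6371·c ≈ 4080.01 km.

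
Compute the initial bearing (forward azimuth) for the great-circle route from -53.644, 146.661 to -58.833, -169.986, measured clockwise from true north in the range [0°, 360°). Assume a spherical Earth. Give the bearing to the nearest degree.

Δλ = -169.986 − 146.661 = -316.647°; wrapped into (−180°, 180°]: 43.353°.
θ = atan2( sin Δλ · cos φ₂ , cos φ₁ · sin φ₂ − sin φ₁ · cos φ₂ · cos Δλ )
  = atan2(0.35528, -0.20417) = 119.885° → normalised to [0°, 360°): 119.885°.

120°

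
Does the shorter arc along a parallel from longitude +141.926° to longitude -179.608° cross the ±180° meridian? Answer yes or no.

Yes

Naïve |-179.608 − 141.926| = 321.534° > 180°, so the shorter arc goes the other way round — across 180°.
Signed shortest Δλ = ((-179.608 − 141.926 + 180) mod 360) − 180 = 38.466°.
Going east by 38.466° from +141.926° passes through 180° before reaching -179.608°.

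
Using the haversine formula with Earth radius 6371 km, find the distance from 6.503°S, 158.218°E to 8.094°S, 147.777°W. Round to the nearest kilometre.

Δλ = -147.777 − 158.218 = -305.995°; wrapped into (−180°, 180°]: 54.005°.
Δφ = -8.094 − -6.503 = -1.591°.
a = sin²(Δφ/2) + cos φ₁ · cos φ₂ · sin²(Δλ/2) = 0.202969.
c = 2·atan2(√a, √(1−a)) = 0.93470 rad → d = 6371·c ≈ 5954.95 km.

5955 km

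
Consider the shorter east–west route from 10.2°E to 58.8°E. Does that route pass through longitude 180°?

Signed shortest Δλ = ((58.8 − 10.2 + 180) mod 360) − 180 = 48.6°.
Going east by 48.6° from +10.2° reaches +58.8° without touching 180°.

No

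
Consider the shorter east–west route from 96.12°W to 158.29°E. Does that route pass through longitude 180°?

Yes

Naïve |158.29 − -96.12| = 254.41° > 180°, so the shorter arc goes the other way round — across 180°.
Signed shortest Δλ = ((158.29 − -96.12 + 180) mod 360) − 180 = -105.59°.
Going west by 105.59° from -96.12° passes through 180° before reaching +158.29°.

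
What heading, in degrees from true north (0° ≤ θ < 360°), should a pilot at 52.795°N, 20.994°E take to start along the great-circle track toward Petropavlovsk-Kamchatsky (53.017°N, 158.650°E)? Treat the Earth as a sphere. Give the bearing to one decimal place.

Δλ = 158.650 − 20.994 = 137.656°.
θ = atan2( sin Δλ · cos φ₂ , cos φ₁ · sin φ₂ − sin φ₁ · cos φ₂ · cos Δλ )
  = atan2(0.40521, 0.83716) = 25.828° → normalised to [0°, 360°): 25.828°.

25.8°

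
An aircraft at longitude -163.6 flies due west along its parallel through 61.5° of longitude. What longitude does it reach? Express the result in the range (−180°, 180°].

+134.9°

Start at -163.6°; shift −61.5° → -225.1°.
-225.1° lies outside (−180°, 180°]; add 360° → +134.9°.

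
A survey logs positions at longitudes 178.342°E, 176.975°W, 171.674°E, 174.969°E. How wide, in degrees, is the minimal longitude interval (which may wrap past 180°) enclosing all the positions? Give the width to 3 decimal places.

Sort the longitudes: -176.975°, +171.674°, +174.969°, +178.342°.
Eastward gaps between consecutive values (wrapping around): 348.649°, 3.295°, 3.373°, 4.683°.
Largest gap = 348.649° ⇒ minimal covering band is its complement: 360° − 348.649° = 11.351°.
Band runs from +171.674° eastward to -176.975°, crossing the antimeridian.

11.351°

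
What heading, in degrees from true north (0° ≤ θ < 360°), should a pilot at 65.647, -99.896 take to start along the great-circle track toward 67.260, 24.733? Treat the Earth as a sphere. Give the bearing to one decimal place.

Δλ = 24.733 − -99.896 = 124.629°.
θ = atan2( sin Δλ · cos φ₂ , cos φ₁ · sin φ₂ − sin φ₁ · cos φ₂ · cos Δλ )
  = atan2(0.31807, 0.58042) = 28.723° → normalised to [0°, 360°): 28.723°.

28.7°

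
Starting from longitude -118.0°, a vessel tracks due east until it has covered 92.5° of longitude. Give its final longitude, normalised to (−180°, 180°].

-25.5°

Start at -118.0°; shift +92.5° → -25.5°.
-25.5° already lies in (−180°, 180°].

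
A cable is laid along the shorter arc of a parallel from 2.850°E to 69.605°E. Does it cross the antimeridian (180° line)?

No

Signed shortest Δλ = ((69.605 − 2.850 + 180) mod 360) − 180 = 66.755°.
Going east by 66.755° from +2.850° reaches +69.605° without touching 180°.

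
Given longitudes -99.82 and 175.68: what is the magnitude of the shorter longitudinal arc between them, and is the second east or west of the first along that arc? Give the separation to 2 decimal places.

84.50° west

Raw difference: 175.68 − -99.82 = 275.5°.
Normalise into (−180°, 180°]: 275.5° − 360° = -84.5°.
Negative ⇒ the second point lies to the west; separation 84.50°.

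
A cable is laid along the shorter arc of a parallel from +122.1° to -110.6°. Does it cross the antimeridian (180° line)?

Naïve |-110.6 − 122.1| = 232.7° > 180°, so the shorter arc goes the other way round — across 180°.
Signed shortest Δλ = ((-110.6 − 122.1 + 180) mod 360) − 180 = 127.3°.
Going east by 127.3° from +122.1° passes through 180° before reaching -110.6°.

Yes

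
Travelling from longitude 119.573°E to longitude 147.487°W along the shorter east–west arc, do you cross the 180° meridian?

Yes

Naïve |-147.487 − 119.573| = 267.06° > 180°, so the shorter arc goes the other way round — across 180°.
Signed shortest Δλ = ((-147.487 − 119.573 + 180) mod 360) − 180 = 92.94°.
Going east by 92.94° from +119.573° passes through 180° before reaching -147.487°.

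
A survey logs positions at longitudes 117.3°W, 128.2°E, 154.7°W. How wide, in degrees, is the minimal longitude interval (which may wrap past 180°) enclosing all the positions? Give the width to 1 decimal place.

114.5°

Sort the longitudes: -154.7°, -117.3°, +128.2°.
Eastward gaps between consecutive values (wrapping around): 37.4°, 245.5°, 77.1°.
Largest gap = 245.5° ⇒ minimal covering band is its complement: 360° − 245.5° = 114.5°.
Band runs from +128.2° eastward to -117.3°, crossing the antimeridian.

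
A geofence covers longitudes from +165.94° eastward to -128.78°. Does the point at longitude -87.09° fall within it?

Band width going east from +165.94° to -128.78°: ((-128.78 − 165.94) mod 360) = 65.28°.
Offset of -87.09° east of the west edge: ((-87.09 − 165.94) mod 360) = 106.97°.
106.97° > 65.28° ⇒ outside.

No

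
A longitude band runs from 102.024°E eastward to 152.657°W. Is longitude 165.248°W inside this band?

Yes

Band width going east from +102.024° to -152.657°: ((-152.657 − 102.024) mod 360) = 105.319°.
Offset of -165.248° east of the west edge: ((-165.248 − 102.024) mod 360) = 92.728°.
92.728° ≤ 105.319° ⇒ inside.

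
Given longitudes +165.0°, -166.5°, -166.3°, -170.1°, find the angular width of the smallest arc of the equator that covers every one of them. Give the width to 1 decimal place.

Sort the longitudes: -170.1°, -166.5°, -166.3°, +165.0°.
Eastward gaps between consecutive values (wrapping around): 3.6°, 0.2°, 331.3°, 24.9°.
Largest gap = 331.3° ⇒ minimal covering band is its complement: 360° − 331.3° = 28.7°.
Band runs from +165.0° eastward to -166.3°, crossing the antimeridian.

28.7°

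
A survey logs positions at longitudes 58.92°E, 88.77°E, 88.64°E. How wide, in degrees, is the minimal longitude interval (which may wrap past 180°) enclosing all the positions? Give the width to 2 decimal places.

29.85°

Sort the longitudes: +58.92°, +88.64°, +88.77°.
Eastward gaps between consecutive values (wrapping around): 29.72°, 0.13°, 330.15°.
Largest gap = 330.15° ⇒ minimal covering band is its complement: 360° − 330.15° = 29.85°.
Band runs from +58.92° eastward to +88.77°.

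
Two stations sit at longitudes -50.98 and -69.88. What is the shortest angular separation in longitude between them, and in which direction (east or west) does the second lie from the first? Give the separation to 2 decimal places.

18.90° west

Raw difference: -69.88 − -50.98 = -18.9°.
Normalise into (−180°, 180°]: -18.9° stays -18.9°.
Negative ⇒ the second point lies to the west; separation 18.90°.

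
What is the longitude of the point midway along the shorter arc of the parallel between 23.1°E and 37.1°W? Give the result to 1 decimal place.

Signed shortest Δλ from +23.1° to -37.1° is -60.2°.
Midpoint longitude = +23.1° + (-60.2°)/2 = +23.1° − 30.1° = -7.0°.

7.0°W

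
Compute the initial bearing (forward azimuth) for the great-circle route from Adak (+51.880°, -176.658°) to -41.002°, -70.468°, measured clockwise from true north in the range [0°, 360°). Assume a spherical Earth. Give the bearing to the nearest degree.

Δλ = -70.468 − -176.658 = 106.190°.
θ = atan2( sin Δλ · cos φ₂ , cos φ₁ · sin φ₂ − sin φ₁ · cos φ₂ · cos Δλ )
  = atan2(0.72476, -0.23946) = 108.284° → normalised to [0°, 360°): 108.284°.

108°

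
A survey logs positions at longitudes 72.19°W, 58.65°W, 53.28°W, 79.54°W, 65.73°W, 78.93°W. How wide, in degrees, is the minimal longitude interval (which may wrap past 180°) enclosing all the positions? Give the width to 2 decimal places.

26.26°

Sort the longitudes: -79.54°, -78.93°, -72.19°, -65.73°, -58.65°, -53.28°.
Eastward gaps between consecutive values (wrapping around): 0.61°, 6.74°, 6.46°, 7.08°, 5.37°, 333.74°.
Largest gap = 333.74° ⇒ minimal covering band is its complement: 360° − 333.74° = 26.26°.
Band runs from -79.54° eastward to -53.28°.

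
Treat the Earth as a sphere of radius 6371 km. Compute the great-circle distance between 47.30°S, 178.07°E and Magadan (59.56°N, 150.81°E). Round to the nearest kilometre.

12138 km

Δλ = 150.81 − 178.07 = -27.26°.
Δφ = 59.56 − -47.30 = 106.86°.
a = sin²(Δφ/2) + cos φ₁ · cos φ₂ · sin²(Δλ/2) = 0.664097.
c = 2·atan2(√a, √(1−a)) = 1.90519 rad → d = 6371·c ≈ 12137.94 km.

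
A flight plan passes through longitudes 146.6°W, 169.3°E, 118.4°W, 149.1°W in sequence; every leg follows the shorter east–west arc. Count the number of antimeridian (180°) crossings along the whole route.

2

Leg 1: -146.6° → +169.3°, shortest Δλ = -44.1° (west) — crosses 180°.
Leg 2: +169.3° → -118.4°, shortest Δλ = 72.3° (east) — crosses 180°.
Leg 3: -118.4° → -149.1°, shortest Δλ = -30.7° (west) — does not cross 180°.
Total crossings: 2.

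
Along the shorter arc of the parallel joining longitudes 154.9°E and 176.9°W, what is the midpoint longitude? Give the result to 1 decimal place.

169.0°E

Signed shortest Δλ from +154.9° to -176.9° is +28.2°.
Midpoint longitude = +154.9° + (+28.2°)/2 = +154.9° + 14.1° = +169.0°.
(The naïve average (+154.9 + -176.9)/2 = -11.0° is on the wrong side of the globe.)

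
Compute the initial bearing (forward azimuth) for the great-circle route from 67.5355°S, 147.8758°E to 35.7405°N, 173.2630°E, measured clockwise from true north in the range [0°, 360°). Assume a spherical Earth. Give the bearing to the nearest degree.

21°

Δλ = 173.2630 − 147.8758 = 25.3872°.
θ = atan2( sin Δλ · cos φ₂ , cos φ₁ · sin φ₂ − sin φ₁ · cos φ₂ · cos Δλ )
  = atan2(0.34799, 0.90084) = 21.121° → normalised to [0°, 360°): 21.121°.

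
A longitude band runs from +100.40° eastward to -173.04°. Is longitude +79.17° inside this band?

No

Band width going east from +100.40° to -173.04°: ((-173.04 − 100.40) mod 360) = 86.56°.
Offset of +79.17° east of the west edge: ((79.17 − 100.40) mod 360) = 338.77°.
338.77° > 86.56° ⇒ outside.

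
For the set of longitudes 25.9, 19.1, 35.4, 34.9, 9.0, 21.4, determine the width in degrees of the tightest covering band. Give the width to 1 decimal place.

Sort the longitudes: +9.0°, +19.1°, +21.4°, +25.9°, +34.9°, +35.4°.
Eastward gaps between consecutive values (wrapping around): 10.1°, 2.3°, 4.5°, 9.0°, 0.5°, 333.6°.
Largest gap = 333.6° ⇒ minimal covering band is its complement: 360° − 333.6° = 26.4°.
Band runs from +9.0° eastward to +35.4°.

26.4°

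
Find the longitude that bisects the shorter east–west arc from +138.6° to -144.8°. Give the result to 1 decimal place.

Signed shortest Δλ from +138.6° to -144.8° is +76.6°.
Midpoint longitude = +138.6° + (+76.6°)/2 = +138.6° + 38.3° = +176.9°.
(The naïve average (+138.6 + -144.8)/2 = -3.1° is on the wrong side of the globe.)

+176.9°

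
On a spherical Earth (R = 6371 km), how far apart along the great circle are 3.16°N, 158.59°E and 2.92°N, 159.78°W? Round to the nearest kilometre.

Δλ = -159.78 − 158.59 = -318.37°; wrapped into (−180°, 180°]: 41.63°.
Δφ = 2.92 − 3.16 = -0.24°.
a = sin²(Δφ/2) + cos φ₁ · cos φ₂ · sin²(Δλ/2) = 0.125924.
c = 2·atan2(√a, √(1−a)) = 0.72552 rad → d = 6371·c ≈ 4622.30 km.

4622 km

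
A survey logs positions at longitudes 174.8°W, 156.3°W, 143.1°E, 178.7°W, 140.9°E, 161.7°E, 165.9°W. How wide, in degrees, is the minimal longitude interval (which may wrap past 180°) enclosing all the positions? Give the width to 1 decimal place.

Sort the longitudes: -178.7°, -174.8°, -165.9°, -156.3°, +140.9°, +143.1°, +161.7°.
Eastward gaps between consecutive values (wrapping around): 3.9°, 8.9°, 9.6°, 297.2°, 2.2°, 18.6°, 19.6°.
Largest gap = 297.2° ⇒ minimal covering band is its complement: 360° − 297.2° = 62.8°.
Band runs from +140.9° eastward to -156.3°, crossing the antimeridian.

62.8°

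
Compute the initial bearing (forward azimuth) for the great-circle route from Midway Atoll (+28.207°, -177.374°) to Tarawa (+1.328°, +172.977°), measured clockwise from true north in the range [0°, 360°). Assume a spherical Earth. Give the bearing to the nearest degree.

201°

Δλ = 172.977 − -177.374 = 350.351°; wrapped into (−180°, 180°]: -9.649°.
θ = atan2( sin Δλ · cos φ₂ , cos φ₁ · sin φ₂ − sin φ₁ · cos φ₂ · cos Δλ )
  = atan2(-0.16757, -0.44542) = -159.384° → normalised to [0°, 360°): 200.616°.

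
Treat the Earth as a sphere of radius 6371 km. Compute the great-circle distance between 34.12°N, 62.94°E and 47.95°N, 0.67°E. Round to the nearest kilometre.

Δλ = 0.67 − 62.94 = -62.27°.
Δφ = 47.95 − 34.12 = 13.83°.
a = sin²(Δφ/2) + cos φ₁ · cos φ₂ · sin²(Δλ/2) = 0.162736.
c = 2·atan2(√a, √(1−a)) = 0.83047 rad → d = 6371·c ≈ 5290.93 km.

5291 km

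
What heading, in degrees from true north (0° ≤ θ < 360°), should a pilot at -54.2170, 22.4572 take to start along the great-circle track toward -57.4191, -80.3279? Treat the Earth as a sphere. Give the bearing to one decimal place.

221.7°

Δλ = -80.3279 − 22.4572 = -102.7851°.
θ = atan2( sin Δλ · cos φ₂ , cos φ₁ · sin φ₂ − sin φ₁ · cos φ₂ · cos Δλ )
  = atan2(-0.52514, -0.58937) = -138.299° → normalised to [0°, 360°): 221.701°.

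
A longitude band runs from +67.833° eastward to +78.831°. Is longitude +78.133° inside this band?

Yes

Band width going east from +67.833° to +78.831°: ((78.831 − 67.833) mod 360) = 10.998°.
Offset of +78.133° east of the west edge: ((78.133 − 67.833) mod 360) = 10.300°.
10.300° ≤ 10.998° ⇒ inside.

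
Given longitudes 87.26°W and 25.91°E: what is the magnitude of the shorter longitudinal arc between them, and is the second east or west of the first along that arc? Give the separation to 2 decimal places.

Raw difference: 25.91 − -87.26 = 113.17°.
Normalise into (−180°, 180°]: 113.17° stays 113.17°.
Positive ⇒ the second point lies to the east; separation 113.17°.

113.17° east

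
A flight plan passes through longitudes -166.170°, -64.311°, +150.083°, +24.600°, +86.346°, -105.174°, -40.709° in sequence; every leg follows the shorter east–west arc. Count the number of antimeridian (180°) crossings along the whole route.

Leg 1: -166.170° → -64.311°, shortest Δλ = 101.859° (east) — does not cross 180°.
Leg 2: -64.311° → +150.083°, shortest Δλ = -145.606° (west) — crosses 180°.
Leg 3: +150.083° → +24.600°, shortest Δλ = -125.483° (west) — does not cross 180°.
Leg 4: +24.600° → +86.346°, shortest Δλ = 61.746° (east) — does not cross 180°.
Leg 5: +86.346° → -105.174°, shortest Δλ = 168.48° (east) — crosses 180°.
Leg 6: -105.174° → -40.709°, shortest Δλ = 64.465° (east) — does not cross 180°.
Total crossings: 2.

2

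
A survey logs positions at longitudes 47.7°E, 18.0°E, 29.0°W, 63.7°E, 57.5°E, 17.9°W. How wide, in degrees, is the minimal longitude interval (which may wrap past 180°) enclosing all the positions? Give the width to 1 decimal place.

Sort the longitudes: -29.0°, -17.9°, +18.0°, +47.7°, +57.5°, +63.7°.
Eastward gaps between consecutive values (wrapping around): 11.1°, 35.9°, 29.7°, 9.8°, 6.2°, 267.3°.
Largest gap = 267.3° ⇒ minimal covering band is its complement: 360° − 267.3° = 92.7°.
Band runs from -29.0° eastward to +63.7°.

92.7°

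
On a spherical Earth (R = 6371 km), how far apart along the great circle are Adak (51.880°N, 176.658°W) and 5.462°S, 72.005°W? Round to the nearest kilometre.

Δλ = -72.005 − -176.658 = 104.653°.
Δφ = -5.462 − 51.880 = -57.342°.
a = sin²(Δφ/2) + cos φ₁ · cos φ₂ · sin²(Δλ/2) = 0.615166.
c = 2·atan2(√a, √(1−a)) = 1.80322 rad → d = 6371·c ≈ 11488.29 km.

11488 km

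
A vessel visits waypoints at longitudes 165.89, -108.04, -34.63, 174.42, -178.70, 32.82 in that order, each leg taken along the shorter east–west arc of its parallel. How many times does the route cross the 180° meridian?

Leg 1: +165.89° → -108.04°, shortest Δλ = 86.07° (east) — crosses 180°.
Leg 2: -108.04° → -34.63°, shortest Δλ = 73.41° (east) — does not cross 180°.
Leg 3: -34.63° → +174.42°, shortest Δλ = -150.95° (west) — crosses 180°.
Leg 4: +174.42° → -178.70°, shortest Δλ = 6.88° (east) — crosses 180°.
Leg 5: -178.70° → +32.82°, shortest Δλ = -148.48° (west) — crosses 180°.
Total crossings: 4.

4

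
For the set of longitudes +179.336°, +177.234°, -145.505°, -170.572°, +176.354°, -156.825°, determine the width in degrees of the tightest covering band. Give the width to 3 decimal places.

38.141°

Sort the longitudes: -170.572°, -156.825°, -145.505°, +176.354°, +177.234°, +179.336°.
Eastward gaps between consecutive values (wrapping around): 13.747°, 11.320°, 321.859°, 0.880°, 2.102°, 10.092°.
Largest gap = 321.859° ⇒ minimal covering band is its complement: 360° − 321.859° = 38.141°.
Band runs from +176.354° eastward to -145.505°, crossing the antimeridian.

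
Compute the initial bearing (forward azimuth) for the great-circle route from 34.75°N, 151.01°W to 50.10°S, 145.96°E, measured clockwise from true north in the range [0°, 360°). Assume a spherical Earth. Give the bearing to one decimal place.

Δλ = 145.96 − -151.01 = 296.97°; wrapped into (−180°, 180°]: -63.03°.
θ = atan2( sin Δλ · cos φ₂ , cos φ₁ · sin φ₂ − sin φ₁ · cos φ₂ · cos Δλ )
  = atan2(-0.57169, -0.79616) = -144.319° → normalised to [0°, 360°): 215.681°.

215.7°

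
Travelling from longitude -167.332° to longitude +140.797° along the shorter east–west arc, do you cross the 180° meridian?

Naïve |140.797 − -167.332| = 308.129° > 180°, so the shorter arc goes the other way round — across 180°.
Signed shortest Δλ = ((140.797 − -167.332 + 180) mod 360) − 180 = -51.871°.
Going west by 51.871° from -167.332° passes through 180° before reaching +140.797°.

Yes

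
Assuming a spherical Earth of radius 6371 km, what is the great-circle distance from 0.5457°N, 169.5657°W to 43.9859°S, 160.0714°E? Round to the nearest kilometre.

Δλ = 160.0714 − -169.5657 = 329.6371°; wrapped into (−180°, 180°]: -30.3629°.
Δφ = -43.9859 − 0.5457 = -44.5316°.
a = sin²(Δφ/2) + cos φ₁ · cos φ₂ · sin²(Δλ/2) = 0.192910.
c = 2·atan2(√a, √(1−a)) = 0.90945 rad → d = 6371·c ≈ 5794.10 km.

5794 km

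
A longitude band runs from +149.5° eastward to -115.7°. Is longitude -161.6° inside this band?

Band width going east from +149.5° to -115.7°: ((-115.7 − 149.5) mod 360) = 94.8°.
Offset of -161.6° east of the west edge: ((-161.6 − 149.5) mod 360) = 48.9°.
48.9° ≤ 94.8° ⇒ inside.

Yes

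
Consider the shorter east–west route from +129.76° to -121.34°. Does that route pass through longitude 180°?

Naïve |-121.34 − 129.76| = 251.1° > 180°, so the shorter arc goes the other way round — across 180°.
Signed shortest Δλ = ((-121.34 − 129.76 + 180) mod 360) − 180 = 108.9°.
Going east by 108.9° from +129.76° passes through 180° before reaching -121.34°.

Yes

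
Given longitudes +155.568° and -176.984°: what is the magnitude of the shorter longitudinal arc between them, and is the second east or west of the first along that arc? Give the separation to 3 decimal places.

27.448° east

Raw difference: -176.984 − 155.568 = -332.552°.
Normalise into (−180°, 180°]: -332.552° + 360° = 27.448°.
Positive ⇒ the second point lies to the east; separation 27.448°.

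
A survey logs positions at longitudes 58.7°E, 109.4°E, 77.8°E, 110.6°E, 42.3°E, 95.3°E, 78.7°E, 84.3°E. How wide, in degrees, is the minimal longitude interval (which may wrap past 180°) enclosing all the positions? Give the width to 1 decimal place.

68.3°

Sort the longitudes: +42.3°, +58.7°, +77.8°, +78.7°, +84.3°, +95.3°, +109.4°, +110.6°.
Eastward gaps between consecutive values (wrapping around): 16.4°, 19.1°, 0.9°, 5.6°, 11.0°, 14.1°, 1.2°, 291.7°.
Largest gap = 291.7° ⇒ minimal covering band is its complement: 360° − 291.7° = 68.3°.
Band runs from +42.3° eastward to +110.6°.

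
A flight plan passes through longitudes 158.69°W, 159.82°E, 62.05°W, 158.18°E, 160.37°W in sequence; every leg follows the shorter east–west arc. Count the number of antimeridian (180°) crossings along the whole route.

4

Leg 1: -158.69° → +159.82°, shortest Δλ = -41.49° (west) — crosses 180°.
Leg 2: +159.82° → -62.05°, shortest Δλ = 138.13° (east) — crosses 180°.
Leg 3: -62.05° → +158.18°, shortest Δλ = -139.77° (west) — crosses 180°.
Leg 4: +158.18° → -160.37°, shortest Δλ = 41.45° (east) — crosses 180°.
Total crossings: 4.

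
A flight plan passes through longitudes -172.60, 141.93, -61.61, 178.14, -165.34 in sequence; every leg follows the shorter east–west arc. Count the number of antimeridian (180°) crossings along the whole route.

4

Leg 1: -172.60° → +141.93°, shortest Δλ = -45.47° (west) — crosses 180°.
Leg 2: +141.93° → -61.61°, shortest Δλ = 156.46° (east) — crosses 180°.
Leg 3: -61.61° → +178.14°, shortest Δλ = -120.25° (west) — crosses 180°.
Leg 4: +178.14° → -165.34°, shortest Δλ = 16.52° (east) — crosses 180°.
Total crossings: 4.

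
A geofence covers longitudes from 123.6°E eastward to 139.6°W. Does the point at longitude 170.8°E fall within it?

Band width going east from +123.6° to -139.6°: ((-139.6 − 123.6) mod 360) = 96.8°.
Offset of +170.8° east of the west edge: ((170.8 − 123.6) mod 360) = 47.2°.
47.2° ≤ 96.8° ⇒ inside.

Yes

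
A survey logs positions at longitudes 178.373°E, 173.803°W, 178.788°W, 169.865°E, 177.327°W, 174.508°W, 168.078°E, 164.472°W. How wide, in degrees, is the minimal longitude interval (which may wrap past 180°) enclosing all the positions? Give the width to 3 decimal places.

27.450°

Sort the longitudes: -178.788°, -177.327°, -174.508°, -173.803°, -164.472°, +168.078°, +169.865°, +178.373°.
Eastward gaps between consecutive values (wrapping around): 1.461°, 2.819°, 0.705°, 9.331°, 332.550°, 1.787°, 8.508°, 2.839°.
Largest gap = 332.550° ⇒ minimal covering band is its complement: 360° − 332.550° = 27.450°.
Band runs from +168.078° eastward to -164.472°, crossing the antimeridian.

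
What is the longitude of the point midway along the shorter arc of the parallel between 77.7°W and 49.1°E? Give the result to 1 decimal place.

14.3°W

Signed shortest Δλ from -77.7° to +49.1° is +126.8°.
Midpoint longitude = -77.7° + (+126.8°)/2 = -77.7° + 63.4° = -14.3°.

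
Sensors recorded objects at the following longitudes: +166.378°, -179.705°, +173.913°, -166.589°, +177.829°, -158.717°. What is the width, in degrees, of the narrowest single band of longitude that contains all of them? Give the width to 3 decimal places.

Sort the longitudes: -179.705°, -166.589°, -158.717°, +166.378°, +173.913°, +177.829°.
Eastward gaps between consecutive values (wrapping around): 13.116°, 7.872°, 325.095°, 7.535°, 3.916°, 2.466°.
Largest gap = 325.095° ⇒ minimal covering band is its complement: 360° − 325.095° = 34.905°.
Band runs from +166.378° eastward to -158.717°, crossing the antimeridian.

34.905°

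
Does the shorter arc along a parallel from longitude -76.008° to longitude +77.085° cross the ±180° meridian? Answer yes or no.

Signed shortest Δλ = ((77.085 − -76.008 + 180) mod 360) − 180 = 153.093°.
Going east by 153.093° from -76.008° reaches +77.085° without touching 180°.

No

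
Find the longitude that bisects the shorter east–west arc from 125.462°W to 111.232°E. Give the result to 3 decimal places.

172.885°E

Signed shortest Δλ from -125.462° to +111.232° is -123.306°.
Midpoint longitude = -125.462° + (-123.306°)/2 = -125.462° − 61.653° = -187.115°.
Normalise into (−180°, 180°]: +172.885°.
(The naïve average (-125.462 + +111.232)/2 = -7.115° is on the wrong side of the globe.)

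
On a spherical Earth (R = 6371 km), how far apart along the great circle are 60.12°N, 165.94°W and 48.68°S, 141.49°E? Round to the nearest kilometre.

12990 km

Δλ = 141.49 − -165.94 = 307.43°; wrapped into (−180°, 180°]: -52.57°.
Δφ = -48.68 − 60.12 = -108.80°.
a = sin²(Δφ/2) + cos φ₁ · cos φ₂ · sin²(Δλ/2) = 0.725638.
c = 2·atan2(√a, √(1−a)) = 2.03899 rad → d = 6371·c ≈ 12990.41 km.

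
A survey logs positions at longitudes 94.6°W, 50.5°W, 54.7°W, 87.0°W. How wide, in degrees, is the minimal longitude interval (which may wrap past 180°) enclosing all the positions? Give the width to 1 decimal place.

Sort the longitudes: -94.6°, -87.0°, -54.7°, -50.5°.
Eastward gaps between consecutive values (wrapping around): 7.6°, 32.3°, 4.2°, 315.9°.
Largest gap = 315.9° ⇒ minimal covering band is its complement: 360° − 315.9° = 44.1°.
Band runs from -94.6° eastward to -50.5°.

44.1°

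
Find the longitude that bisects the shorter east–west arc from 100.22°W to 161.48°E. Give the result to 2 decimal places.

149.37°W

Signed shortest Δλ from -100.22° to +161.48° is -98.30°.
Midpoint longitude = -100.22° + (-98.30°)/2 = -100.22° − 49.15° = -149.37°.
(The naïve average (-100.22 + +161.48)/2 = 30.63° is on the wrong side of the globe.)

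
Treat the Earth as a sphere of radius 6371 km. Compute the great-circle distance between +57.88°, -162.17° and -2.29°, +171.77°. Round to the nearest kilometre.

7081 km

Δλ = 171.77 − -162.17 = 333.94°; wrapped into (−180°, 180°]: -26.06°.
Δφ = -2.29 − 57.88 = -60.17°.
a = sin²(Δφ/2) + cos φ₁ · cos φ₂ · sin²(Δλ/2) = 0.278292.
c = 2·atan2(√a, √(1−a)) = 1.11139 rad → d = 6371·c ≈ 7080.66 km.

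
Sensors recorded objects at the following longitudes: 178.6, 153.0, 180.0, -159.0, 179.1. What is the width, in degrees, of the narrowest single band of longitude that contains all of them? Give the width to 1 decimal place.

Sort the longitudes: -159.0°, +153.0°, +178.6°, +179.1°, +180.0°.
Eastward gaps between consecutive values (wrapping around): 312.0°, 25.6°, 0.5°, 0.9°, 21.0°.
Largest gap = 312.0° ⇒ minimal covering band is its complement: 360° − 312.0° = 48.0°.
Band runs from +153.0° eastward to -159.0°, crossing the antimeridian.

48.0°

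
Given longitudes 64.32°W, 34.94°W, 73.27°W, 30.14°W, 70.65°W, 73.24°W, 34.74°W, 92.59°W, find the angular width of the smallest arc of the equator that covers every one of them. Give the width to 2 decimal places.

62.45°

Sort the longitudes: -92.59°, -73.27°, -73.24°, -70.65°, -64.32°, -34.94°, -34.74°, -30.14°.
Eastward gaps between consecutive values (wrapping around): 19.32°, 0.03°, 2.59°, 6.33°, 29.38°, 0.20°, 4.60°, 297.55°.
Largest gap = 297.55° ⇒ minimal covering band is its complement: 360° − 297.55° = 62.45°.
Band runs from -92.59° eastward to -30.14°.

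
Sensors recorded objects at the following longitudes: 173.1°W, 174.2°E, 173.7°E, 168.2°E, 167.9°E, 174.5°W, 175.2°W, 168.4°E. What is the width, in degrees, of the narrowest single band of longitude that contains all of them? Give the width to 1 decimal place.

19.0°

Sort the longitudes: -175.2°, -174.5°, -173.1°, +167.9°, +168.2°, +168.4°, +173.7°, +174.2°.
Eastward gaps between consecutive values (wrapping around): 0.7°, 1.4°, 341.0°, 0.3°, 0.2°, 5.3°, 0.5°, 10.6°.
Largest gap = 341.0° ⇒ minimal covering band is its complement: 360° − 341.0° = 19.0°.
Band runs from +167.9° eastward to -173.1°, crossing the antimeridian.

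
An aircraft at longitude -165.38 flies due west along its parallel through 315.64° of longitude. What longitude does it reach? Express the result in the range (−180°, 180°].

-121.02°

Start at -165.38°; shift −315.64° → -481.02°.
-481.02° lies outside (−180°, 180°]; add 360° → -121.02°.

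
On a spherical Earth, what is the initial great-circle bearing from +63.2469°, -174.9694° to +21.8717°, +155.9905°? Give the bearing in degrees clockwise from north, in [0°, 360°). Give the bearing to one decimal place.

Δλ = 155.9905 − -174.9694 = 330.9599°; wrapped into (−180°, 180°]: -29.0401°.
θ = atan2( sin Δλ · cos φ₂ , cos φ₁ · sin φ₂ − sin φ₁ · cos φ₂ · cos Δλ )
  = atan2(-0.45048, -0.55681) = -141.026° → normalised to [0°, 360°): 218.974°.

219.0°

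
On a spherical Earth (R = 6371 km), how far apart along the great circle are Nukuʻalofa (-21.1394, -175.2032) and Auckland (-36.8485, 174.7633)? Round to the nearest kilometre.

Δλ = 174.7633 − -175.2032 = 349.9665°; wrapped into (−180°, 180°]: -10.0335°.
Δφ = -36.8485 − -21.1394 = -15.7091°.
a = sin²(Δφ/2) + cos φ₁ · cos φ₂ · sin²(Δλ/2) = 0.024383.
c = 2·atan2(√a, √(1−a)) = 0.31359 rad → d = 6371·c ≈ 1997.85 km.

1998 km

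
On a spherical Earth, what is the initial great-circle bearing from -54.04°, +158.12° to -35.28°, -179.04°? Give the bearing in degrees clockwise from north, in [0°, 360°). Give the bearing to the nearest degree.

Δλ = -179.04 − 158.12 = -337.16°; wrapped into (−180°, 180°]: 22.84°.
θ = atan2( sin Δλ · cos φ₂ , cos φ₁ · sin φ₂ − sin φ₁ · cos φ₂ · cos Δλ )
  = atan2(0.31687, 0.26980) = 49.588° → normalised to [0°, 360°): 49.588°.

50°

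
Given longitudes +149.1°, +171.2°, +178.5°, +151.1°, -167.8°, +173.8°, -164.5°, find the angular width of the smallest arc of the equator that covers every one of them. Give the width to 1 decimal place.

Sort the longitudes: -167.8°, -164.5°, +149.1°, +151.1°, +171.2°, +173.8°, +178.5°.
Eastward gaps between consecutive values (wrapping around): 3.3°, 313.6°, 2.0°, 20.1°, 2.6°, 4.7°, 13.7°.
Largest gap = 313.6° ⇒ minimal covering band is its complement: 360° − 313.6° = 46.4°.
Band runs from +149.1° eastward to -164.5°, crossing the antimeridian.

46.4°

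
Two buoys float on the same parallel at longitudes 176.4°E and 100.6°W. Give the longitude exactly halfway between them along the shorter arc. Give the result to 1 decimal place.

142.1°W

Signed shortest Δλ from +176.4° to -100.6° is +83.0°.
Midpoint longitude = +176.4° + (+83.0°)/2 = +176.4° + 41.5° = +217.9°.
Normalise into (−180°, 180°]: -142.1°.
(The naïve average (+176.4 + -100.6)/2 = 37.9° is on the wrong side of the globe.)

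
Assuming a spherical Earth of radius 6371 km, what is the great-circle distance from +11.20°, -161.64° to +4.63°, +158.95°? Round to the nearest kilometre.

Δλ = 158.95 − -161.64 = 320.59°; wrapped into (−180°, 180°]: -39.41°.
Δφ = 4.63 − 11.20 = -6.57°.
a = sin²(Δφ/2) + cos φ₁ · cos φ₂ · sin²(Δλ/2) = 0.114443.
c = 2·atan2(√a, √(1−a)) = 0.69021 rad → d = 6371·c ≈ 4397.31 km.

4397 km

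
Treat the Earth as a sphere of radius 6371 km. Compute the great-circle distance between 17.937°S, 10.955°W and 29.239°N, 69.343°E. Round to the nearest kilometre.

10075 km

Δλ = 69.343 − -10.955 = 80.298°.
Δφ = 29.239 − -17.937 = 47.176°.
a = sin²(Δφ/2) + cos φ₁ · cos φ₂ · sin²(Δλ/2) = 0.505262.
c = 2·atan2(√a, √(1−a)) = 1.58132 rad → d = 6371·c ≈ 10074.60 km.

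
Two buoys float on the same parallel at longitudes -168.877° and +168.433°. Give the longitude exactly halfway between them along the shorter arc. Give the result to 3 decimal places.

Signed shortest Δλ from -168.877° to +168.433° is -22.690°.
Midpoint longitude = -168.877° + (-22.690°)/2 = -168.877° − 11.345° = -180.222°.
Normalise into (−180°, 180°]: +179.778°.
(The naïve average (-168.877 + +168.433)/2 = -0.222° is on the wrong side of the globe.)

+179.778°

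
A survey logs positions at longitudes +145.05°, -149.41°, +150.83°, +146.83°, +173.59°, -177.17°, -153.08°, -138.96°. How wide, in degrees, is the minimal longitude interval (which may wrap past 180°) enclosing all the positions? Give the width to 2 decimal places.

75.99°

Sort the longitudes: -177.17°, -153.08°, -149.41°, -138.96°, +145.05°, +146.83°, +150.83°, +173.59°.
Eastward gaps between consecutive values (wrapping around): 24.09°, 3.67°, 10.45°, 284.01°, 1.78°, 4.00°, 22.76°, 9.24°.
Largest gap = 284.01° ⇒ minimal covering band is its complement: 360° − 284.01° = 75.99°.
Band runs from +145.05° eastward to -138.96°, crossing the antimeridian.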